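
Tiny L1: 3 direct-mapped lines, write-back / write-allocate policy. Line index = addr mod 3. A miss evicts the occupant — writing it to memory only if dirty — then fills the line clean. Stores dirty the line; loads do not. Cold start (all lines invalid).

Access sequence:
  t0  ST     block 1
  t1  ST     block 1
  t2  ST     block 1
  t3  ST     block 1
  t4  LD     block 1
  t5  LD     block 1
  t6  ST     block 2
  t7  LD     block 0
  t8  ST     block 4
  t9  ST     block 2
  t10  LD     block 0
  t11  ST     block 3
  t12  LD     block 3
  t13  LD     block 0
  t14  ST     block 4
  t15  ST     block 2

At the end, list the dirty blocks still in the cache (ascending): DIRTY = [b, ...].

DIRTY = [2, 4]

0: W B1 -> L1 miss  d=D]
1: W B1 -> L1 hit  d=D]
2: W B1 -> L1 hit  d=D]
3: W B1 -> L1 hit  d=D]
4: R B1 -> L1 hit  d=D]
5: R B1 -> L1 hit  d=D]
6: W B2 -> L2 miss  d=D]
7: R B0 -> L0 miss  d=-]
8: W B4 -> L1 miss wb->B1  d=D]
9: W B2 -> L2 hit  d=D]
10: R B0 -> L0 hit  d=-]
11: W B3 -> L0 miss  d=D]
12: R B3 -> L0 hit  d=D]
13: R B0 -> L0 miss wb->B3  d=-]
14: W B4 -> L1 hit  d=D]
15: W B2 -> L2 hit  d=D]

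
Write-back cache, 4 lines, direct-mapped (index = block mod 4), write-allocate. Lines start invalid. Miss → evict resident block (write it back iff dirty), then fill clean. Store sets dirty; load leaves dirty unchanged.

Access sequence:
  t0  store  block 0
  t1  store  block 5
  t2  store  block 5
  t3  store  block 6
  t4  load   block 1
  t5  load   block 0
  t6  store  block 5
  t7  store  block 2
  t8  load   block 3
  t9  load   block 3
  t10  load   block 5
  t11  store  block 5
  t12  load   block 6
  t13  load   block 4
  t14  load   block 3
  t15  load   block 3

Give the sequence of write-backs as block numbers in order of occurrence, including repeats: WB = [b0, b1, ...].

WB = [5, 6, 2, 0]

0: W B0 → L0 miss [D]
1: W B5 → L1 miss [D]
2: W B5 → L1 hit [D]
3: W B6 → L2 miss [D]
4: R B1 → L1 miss wb→B5 [-]
5: R B0 → L0 hit [D]
6: W B5 → L1 miss [D]
7: W B2 → L2 miss wb→B6 [D]
8: R B3 → L3 miss [-]
9: R B3 → L3 hit [-]
10: R B5 → L1 hit [D]
11: W B5 → L1 hit [D]
12: R B6 → L2 miss wb→B2 [-]
13: R B4 → L0 miss wb→B0 [-]
14: R B3 → L3 hit [-]
15: R B3 → L3 hit [-]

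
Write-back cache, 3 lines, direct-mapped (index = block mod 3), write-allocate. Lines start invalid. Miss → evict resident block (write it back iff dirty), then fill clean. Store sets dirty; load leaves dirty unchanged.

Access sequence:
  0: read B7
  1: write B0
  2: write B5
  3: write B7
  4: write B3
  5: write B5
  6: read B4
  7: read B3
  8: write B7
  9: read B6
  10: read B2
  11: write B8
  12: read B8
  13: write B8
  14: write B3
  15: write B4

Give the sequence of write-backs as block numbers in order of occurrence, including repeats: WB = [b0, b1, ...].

0: R B7 -> L1 miss  d=-]
1: W B0 -> L0 miss  d=D]
2: W B5 -> L2 miss  d=D]
3: W B7 -> L1 hit  d=D]
4: W B3 -> L0 miss wb->B0  d=D]
5: W B5 -> L2 hit  d=D]
6: R B4 -> L1 miss wb->B7  d=-]
7: R B3 -> L0 hit  d=D]
8: W B7 -> L1 miss  d=D]
9: R B6 -> L0 miss wb->B3  d=-]
10: R B2 -> L2 miss wb->B5  d=-]
11: W B8 -> L2 miss  d=D]
12: R B8 -> L2 hit  d=D]
13: W B8 -> L2 hit  d=D]
14: W B3 -> L0 miss  d=D]
15: W B4 -> L1 miss wb->B7  d=D]

WB = [0, 7, 3, 5, 7]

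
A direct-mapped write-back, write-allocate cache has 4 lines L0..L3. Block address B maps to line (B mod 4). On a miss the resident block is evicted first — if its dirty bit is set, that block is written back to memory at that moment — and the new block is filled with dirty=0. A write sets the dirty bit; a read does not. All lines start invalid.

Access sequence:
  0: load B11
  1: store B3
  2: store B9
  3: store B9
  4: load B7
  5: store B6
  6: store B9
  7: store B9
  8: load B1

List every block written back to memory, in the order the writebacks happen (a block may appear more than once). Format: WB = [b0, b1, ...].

WB = [3, 9]

0: R B11 -> L3 miss  d=-]
1: W B3 -> L3 miss  d=D]
2: W B9 -> L1 miss  d=D]
3: W B9 -> L1 hit  d=D]
4: R B7 -> L3 miss wb->B3  d=-]
5: W B6 -> L2 miss  d=D]
6: W B9 -> L1 hit  d=D]
7: W B9 -> L1 hit  d=D]
8: R B1 -> L1 miss wb->B9  d=-]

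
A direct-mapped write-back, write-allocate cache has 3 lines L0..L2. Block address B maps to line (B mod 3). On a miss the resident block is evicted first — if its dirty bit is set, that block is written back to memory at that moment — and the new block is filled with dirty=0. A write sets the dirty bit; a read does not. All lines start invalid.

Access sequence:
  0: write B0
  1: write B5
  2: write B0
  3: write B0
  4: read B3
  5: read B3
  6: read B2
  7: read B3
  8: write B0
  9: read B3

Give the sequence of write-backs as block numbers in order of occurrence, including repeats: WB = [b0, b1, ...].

WB = [0, 5, 0]

  0 | W B0 → L0 miss [D]
  1 | W B5 → L2 miss [D]
  2 | W B0 → L0 hit [D]
  3 | W B0 → L0 hit [D]
  4 | R B3 → L0 miss wb→B0 [-]
  5 | R B3 → L0 hit [-]
  6 | R B2 → L2 miss wb→B5 [-]
  7 | R B3 → L0 hit [-]
  8 | W B0 → L0 miss [D]
  9 | R B3 → L0 miss wb→B0 [-]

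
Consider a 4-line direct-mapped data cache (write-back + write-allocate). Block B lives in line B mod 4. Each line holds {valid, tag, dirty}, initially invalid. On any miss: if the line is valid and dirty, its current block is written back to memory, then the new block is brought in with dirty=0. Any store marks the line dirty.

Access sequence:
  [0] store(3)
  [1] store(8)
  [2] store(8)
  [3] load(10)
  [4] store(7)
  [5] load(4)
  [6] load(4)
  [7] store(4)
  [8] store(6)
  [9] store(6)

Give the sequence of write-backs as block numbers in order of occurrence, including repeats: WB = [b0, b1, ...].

WB = [3, 8]

0: W B3 -> L3 miss  d=D]
1: W B8 -> L0 miss  d=D]
2: W B8 -> L0 hit  d=D]
3: R B10 -> L2 miss  d=-]
4: W B7 -> L3 miss wb->B3  d=D]
5: R B4 -> L0 miss wb->B8  d=-]
6: R B4 -> L0 hit  d=-]
7: W B4 -> L0 hit  d=D]
8: W B6 -> L2 miss  d=D]
9: W B6 -> L2 hit  d=D]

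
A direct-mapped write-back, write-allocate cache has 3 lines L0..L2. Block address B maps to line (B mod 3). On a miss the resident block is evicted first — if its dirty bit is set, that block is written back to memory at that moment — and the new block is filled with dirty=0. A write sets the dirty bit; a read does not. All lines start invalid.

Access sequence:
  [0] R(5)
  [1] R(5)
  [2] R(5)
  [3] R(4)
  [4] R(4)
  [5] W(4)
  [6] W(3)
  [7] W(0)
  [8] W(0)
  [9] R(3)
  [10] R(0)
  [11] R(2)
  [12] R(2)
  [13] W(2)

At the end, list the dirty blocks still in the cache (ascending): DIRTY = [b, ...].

DIRTY = [2, 4]

0: R B5 → L2 miss [-]
1: R B5 → L2 hit [-]
2: R B5 → L2 hit [-]
3: R B4 → L1 miss [-]
4: R B4 → L1 hit [-]
5: W B4 → L1 hit [D]
6: W B3 → L0 miss [D]
7: W B0 → L0 miss wb→B3 [D]
8: W B0 → L0 hit [D]
9: R B3 → L0 miss wb→B0 [-]
10: R B0 → L0 miss [-]
11: R B2 → L2 miss [-]
12: R B2 → L2 hit [-]
13: W B2 → L2 hit [D]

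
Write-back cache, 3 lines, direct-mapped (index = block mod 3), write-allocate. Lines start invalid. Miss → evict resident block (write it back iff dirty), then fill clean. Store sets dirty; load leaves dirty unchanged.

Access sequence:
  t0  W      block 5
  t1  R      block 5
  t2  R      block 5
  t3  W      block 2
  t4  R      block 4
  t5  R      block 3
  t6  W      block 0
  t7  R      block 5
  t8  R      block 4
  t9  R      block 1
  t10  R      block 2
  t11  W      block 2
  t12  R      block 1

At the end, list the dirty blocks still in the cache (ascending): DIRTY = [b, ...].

0: W B5 → L2 miss [D]
1: R B5 → L2 hit [D]
2: R B5 → L2 hit [D]
3: W B2 → L2 miss wb→B5 [D]
4: R B4 → L1 miss [-]
5: R B3 → L0 miss [-]
6: W B0 → L0 miss [D]
7: R B5 → L2 miss wb→B2 [-]
8: R B4 → L1 hit [-]
9: R B1 → L1 miss [-]
10: R B2 → L2 miss [-]
11: W B2 → L2 hit [D]
12: R B1 → L1 hit [-]

DIRTY = [0, 2]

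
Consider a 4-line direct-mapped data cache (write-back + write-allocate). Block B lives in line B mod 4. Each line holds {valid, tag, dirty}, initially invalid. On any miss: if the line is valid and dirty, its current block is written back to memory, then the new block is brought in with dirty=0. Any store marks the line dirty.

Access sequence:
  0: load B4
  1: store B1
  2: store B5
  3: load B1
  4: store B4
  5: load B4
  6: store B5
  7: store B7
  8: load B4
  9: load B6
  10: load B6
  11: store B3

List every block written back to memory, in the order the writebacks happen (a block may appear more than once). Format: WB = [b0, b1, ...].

  0 | R B4 → L0 miss [-]
  1 | W B1 → L1 miss [D]
  2 | W B5 → L1 miss wb→B1 [D]
  3 | R B1 → L1 miss wb→B5 [-]
  4 | W B4 → L0 hit [D]
  5 | R B4 → L0 hit [D]
  6 | W B5 → L1 miss [D]
  7 | W B7 → L3 miss [D]
  8 | R B4 → L0 hit [D]
  9 | R B6 → L2 miss [-]
  10 | R B6 → L2 hit [-]
  11 | W B3 → L3 miss wb→B7 [D]

WB = [1, 5, 7]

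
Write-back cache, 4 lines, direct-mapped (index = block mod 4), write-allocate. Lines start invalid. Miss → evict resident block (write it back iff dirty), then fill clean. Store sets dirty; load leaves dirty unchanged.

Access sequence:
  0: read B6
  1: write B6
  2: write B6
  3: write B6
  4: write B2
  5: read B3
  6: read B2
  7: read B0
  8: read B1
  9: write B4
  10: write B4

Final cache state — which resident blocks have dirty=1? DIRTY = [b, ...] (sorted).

DIRTY = [2, 4]

  0 | R B6 → L2 miss [-]
  1 | W B6 → L2 hit [D]
  2 | W B6 → L2 hit [D]
  3 | W B6 → L2 hit [D]
  4 | W B2 → L2 miss wb→B6 [D]
  5 | R B3 → L3 miss [-]
  6 | R B2 → L2 hit [D]
  7 | R B0 → L0 miss [-]
  8 | R B1 → L1 miss [-]
  9 | W B4 → L0 miss [D]
  10 | W B4 → L0 hit [D]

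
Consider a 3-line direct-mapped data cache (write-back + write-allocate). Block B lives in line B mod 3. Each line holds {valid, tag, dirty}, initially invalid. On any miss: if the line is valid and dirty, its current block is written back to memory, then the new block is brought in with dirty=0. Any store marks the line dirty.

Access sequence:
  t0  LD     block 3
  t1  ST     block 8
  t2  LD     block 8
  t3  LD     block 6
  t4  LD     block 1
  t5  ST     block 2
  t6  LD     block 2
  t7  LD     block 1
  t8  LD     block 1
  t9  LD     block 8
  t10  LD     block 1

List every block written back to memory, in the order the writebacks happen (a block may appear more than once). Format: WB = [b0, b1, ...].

WB = [8, 2]

0: R B3 -> L0 miss  d=-]
1: W B8 -> L2 miss  d=D]
2: R B8 -> L2 hit  d=D]
3: R B6 -> L0 miss  d=-]
4: R B1 -> L1 miss  d=-]
5: W B2 -> L2 miss wb->B8  d=D]
6: R B2 -> L2 hit  d=D]
7: R B1 -> L1 hit  d=-]
8: R B1 -> L1 hit  d=-]
9: R B8 -> L2 miss wb->B2  d=-]
10: R B1 -> L1 hit  d=-]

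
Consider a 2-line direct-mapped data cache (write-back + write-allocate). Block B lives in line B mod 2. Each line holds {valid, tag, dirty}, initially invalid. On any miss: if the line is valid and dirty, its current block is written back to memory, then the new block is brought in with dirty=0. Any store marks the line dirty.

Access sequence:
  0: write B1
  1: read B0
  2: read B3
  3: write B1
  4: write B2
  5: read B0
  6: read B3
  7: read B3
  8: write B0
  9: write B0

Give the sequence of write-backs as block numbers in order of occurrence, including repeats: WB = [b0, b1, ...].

WB = [1, 2, 1]

  0 | W B1 → L1 miss [D]
  1 | R B0 → L0 miss [-]
  2 | R B3 → L1 miss wb→B1 [-]
  3 | W B1 → L1 miss [D]
  4 | W B2 → L0 miss [D]
  5 | R B0 → L0 miss wb→B2 [-]
  6 | R B3 → L1 miss wb→B1 [-]
  7 | R B3 → L1 hit [-]
  8 | W B0 → L0 hit [D]
  9 | W B0 → L0 hit [D]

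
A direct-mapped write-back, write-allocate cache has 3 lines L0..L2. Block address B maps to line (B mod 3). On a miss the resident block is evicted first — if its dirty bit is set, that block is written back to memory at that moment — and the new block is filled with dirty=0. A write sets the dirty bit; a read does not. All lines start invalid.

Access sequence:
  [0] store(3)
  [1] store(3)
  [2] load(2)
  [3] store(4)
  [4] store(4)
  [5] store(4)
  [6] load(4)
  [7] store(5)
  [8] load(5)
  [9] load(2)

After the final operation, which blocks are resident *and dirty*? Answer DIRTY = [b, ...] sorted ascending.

DIRTY = [3, 4]

0: W B3 → L0 miss [D]
1: W B3 → L0 hit [D]
2: R B2 → L2 miss [-]
3: W B4 → L1 miss [D]
4: W B4 → L1 hit [D]
5: W B4 → L1 hit [D]
6: R B4 → L1 hit [D]
7: W B5 → L2 miss [D]
8: R B5 → L2 hit [D]
9: R B2 → L2 miss wb→B5 [-]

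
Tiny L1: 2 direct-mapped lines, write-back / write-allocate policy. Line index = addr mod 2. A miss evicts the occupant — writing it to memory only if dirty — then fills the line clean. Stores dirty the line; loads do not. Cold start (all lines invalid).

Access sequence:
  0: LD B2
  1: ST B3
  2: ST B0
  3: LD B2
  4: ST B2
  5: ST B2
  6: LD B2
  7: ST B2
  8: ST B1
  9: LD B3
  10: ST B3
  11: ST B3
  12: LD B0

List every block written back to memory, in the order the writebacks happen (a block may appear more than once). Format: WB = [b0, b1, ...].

0: R B2 → L0 miss [-]
1: W B3 → L1 miss [D]
2: W B0 → L0 miss [D]
3: R B2 → L0 miss wb→B0 [-]
4: W B2 → L0 hit [D]
5: W B2 → L0 hit [D]
6: R B2 → L0 hit [D]
7: W B2 → L0 hit [D]
8: W B1 → L1 miss wb→B3 [D]
9: R B3 → L1 miss wb→B1 [-]
10: W B3 → L1 hit [D]
11: W B3 → L1 hit [D]
12: R B0 → L0 miss wb→B2 [-]

WB = [0, 3, 1, 2]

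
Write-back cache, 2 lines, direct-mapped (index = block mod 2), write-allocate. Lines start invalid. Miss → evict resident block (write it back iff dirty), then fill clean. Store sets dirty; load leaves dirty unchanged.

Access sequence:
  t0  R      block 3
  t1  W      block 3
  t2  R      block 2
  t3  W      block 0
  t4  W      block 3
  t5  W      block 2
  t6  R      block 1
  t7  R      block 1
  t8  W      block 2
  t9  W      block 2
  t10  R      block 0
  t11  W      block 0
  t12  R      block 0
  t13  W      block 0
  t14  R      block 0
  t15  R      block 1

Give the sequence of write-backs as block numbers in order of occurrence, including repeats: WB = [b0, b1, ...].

WB = [0, 3, 2]

0: R B3 -> L1 miss  d=-]
1: W B3 -> L1 hit  d=D]
2: R B2 -> L0 miss  d=-]
3: W B0 -> L0 miss  d=D]
4: W B3 -> L1 hit  d=D]
5: W B2 -> L0 miss wb->B0  d=D]
6: R B1 -> L1 miss wb->B3  d=-]
7: R B1 -> L1 hit  d=-]
8: W B2 -> L0 hit  d=D]
9: W B2 -> L0 hit  d=D]
10: R B0 -> L0 miss wb->B2  d=-]
11: W B0 -> L0 hit  d=D]
12: R B0 -> L0 hit  d=D]
13: W B0 -> L0 hit  d=D]
14: R B0 -> L0 hit  d=D]
15: R B1 -> L1 hit  d=-]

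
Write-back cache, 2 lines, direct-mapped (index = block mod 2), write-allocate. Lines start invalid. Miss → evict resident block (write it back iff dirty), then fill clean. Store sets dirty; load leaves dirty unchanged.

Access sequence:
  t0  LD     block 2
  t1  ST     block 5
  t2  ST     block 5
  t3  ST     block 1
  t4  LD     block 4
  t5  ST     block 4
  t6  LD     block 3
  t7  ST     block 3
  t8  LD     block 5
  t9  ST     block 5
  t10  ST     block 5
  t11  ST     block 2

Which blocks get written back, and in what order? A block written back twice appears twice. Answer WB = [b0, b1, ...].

WB = [5, 1, 3, 4]

  0 | R B2 → L0 miss [-]
  1 | W B5 → L1 miss [D]
  2 | W B5 → L1 hit [D]
  3 | W B1 → L1 miss wb→B5 [D]
  4 | R B4 → L0 miss [-]
  5 | W B4 → L0 hit [D]
  6 | R B3 → L1 miss wb→B1 [-]
  7 | W B3 → L1 hit [D]
  8 | R B5 → L1 miss wb→B3 [-]
  9 | W B5 → L1 hit [D]
  10 | W B5 → L1 hit [D]
  11 | W B2 → L0 miss wb→B4 [D]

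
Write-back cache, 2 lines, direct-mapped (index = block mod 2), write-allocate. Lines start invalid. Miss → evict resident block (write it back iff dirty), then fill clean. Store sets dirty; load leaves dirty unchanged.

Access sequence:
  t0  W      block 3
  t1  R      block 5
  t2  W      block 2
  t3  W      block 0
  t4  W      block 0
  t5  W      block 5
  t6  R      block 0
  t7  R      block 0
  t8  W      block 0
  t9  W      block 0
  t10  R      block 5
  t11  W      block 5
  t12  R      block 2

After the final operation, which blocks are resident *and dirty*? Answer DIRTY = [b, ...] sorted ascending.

DIRTY = [5]

0: W B3 → L1 miss [D]
1: R B5 → L1 miss wb→B3 [-]
2: W B2 → L0 miss [D]
3: W B0 → L0 miss wb→B2 [D]
4: W B0 → L0 hit [D]
5: W B5 → L1 hit [D]
6: R B0 → L0 hit [D]
7: R B0 → L0 hit [D]
8: W B0 → L0 hit [D]
9: W B0 → L0 hit [D]
10: R B5 → L1 hit [D]
11: W B5 → L1 hit [D]
12: R B2 → L0 miss wb→B0 [-]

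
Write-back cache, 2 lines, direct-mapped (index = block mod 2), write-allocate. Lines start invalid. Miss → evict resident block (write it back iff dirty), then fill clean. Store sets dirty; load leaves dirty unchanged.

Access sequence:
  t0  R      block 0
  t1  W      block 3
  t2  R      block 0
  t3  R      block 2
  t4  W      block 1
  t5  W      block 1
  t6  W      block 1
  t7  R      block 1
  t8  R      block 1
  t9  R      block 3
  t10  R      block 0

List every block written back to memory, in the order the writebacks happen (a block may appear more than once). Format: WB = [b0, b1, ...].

0: R B0 → L0 miss [-]
1: W B3 → L1 miss [D]
2: R B0 → L0 hit [-]
3: R B2 → L0 miss [-]
4: W B1 → L1 miss wb→B3 [D]
5: W B1 → L1 hit [D]
6: W B1 → L1 hit [D]
7: R B1 → L1 hit [D]
8: R B1 → L1 hit [D]
9: R B3 → L1 miss wb→B1 [-]
10: R B0 → L0 miss [-]

WB = [3, 1]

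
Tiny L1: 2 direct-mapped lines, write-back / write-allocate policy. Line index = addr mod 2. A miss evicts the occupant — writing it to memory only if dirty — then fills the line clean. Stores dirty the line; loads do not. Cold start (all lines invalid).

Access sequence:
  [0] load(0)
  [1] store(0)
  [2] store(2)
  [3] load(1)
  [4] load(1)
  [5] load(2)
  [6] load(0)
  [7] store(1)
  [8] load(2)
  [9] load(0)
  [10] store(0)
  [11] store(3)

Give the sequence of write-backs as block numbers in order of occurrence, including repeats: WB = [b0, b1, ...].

0: R B0 -> L0 miss  d=-]
1: W B0 -> L0 hit  d=D]
2: W B2 -> L0 miss wb->B0  d=D]
3: R B1 -> L1 miss  d=-]
4: R B1 -> L1 hit  d=-]
5: R B2 -> L0 hit  d=D]
6: R B0 -> L0 miss wb->B2  d=-]
7: W B1 -> L1 hit  d=D]
8: R B2 -> L0 miss  d=-]
9: R B0 -> L0 miss  d=-]
10: W B0 -> L0 hit  d=D]
11: W B3 -> L1 miss wb->B1  d=D]

WB = [0, 2, 1]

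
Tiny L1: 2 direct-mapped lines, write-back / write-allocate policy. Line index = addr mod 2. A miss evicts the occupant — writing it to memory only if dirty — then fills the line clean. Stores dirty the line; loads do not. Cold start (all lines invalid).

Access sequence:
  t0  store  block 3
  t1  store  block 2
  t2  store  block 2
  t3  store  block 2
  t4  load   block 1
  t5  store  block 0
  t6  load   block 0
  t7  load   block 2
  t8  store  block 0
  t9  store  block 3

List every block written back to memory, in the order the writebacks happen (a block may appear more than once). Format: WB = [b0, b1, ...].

  0 | W B3 → L1 miss [D]
  1 | W B2 → L0 miss [D]
  2 | W B2 → L0 hit [D]
  3 | W B2 → L0 hit [D]
  4 | R B1 → L1 miss wb→B3 [-]
  5 | W B0 → L0 miss wb→B2 [D]
  6 | R B0 → L0 hit [D]
  7 | R B2 → L0 miss wb→B0 [-]
  8 | W B0 → L0 miss [D]
  9 | W B3 → L1 miss [D]

WB = [3, 2, 0]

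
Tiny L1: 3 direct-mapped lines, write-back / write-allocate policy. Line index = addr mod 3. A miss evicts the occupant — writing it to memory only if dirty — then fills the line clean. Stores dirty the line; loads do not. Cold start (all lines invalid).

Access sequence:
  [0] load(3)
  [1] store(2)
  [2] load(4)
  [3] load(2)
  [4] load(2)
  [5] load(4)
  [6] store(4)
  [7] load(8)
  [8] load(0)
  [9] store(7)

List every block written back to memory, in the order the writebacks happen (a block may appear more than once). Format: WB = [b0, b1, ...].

WB = [2, 4]

0: R B3 -> L0 miss  d=-]
1: W B2 -> L2 miss  d=D]
2: R B4 -> L1 miss  d=-]
3: R B2 -> L2 hit  d=D]
4: R B2 -> L2 hit  d=D]
5: R B4 -> L1 hit  d=-]
6: W B4 -> L1 hit  d=D]
7: R B8 -> L2 miss wb->B2  d=-]
8: R B0 -> L0 miss  d=-]
9: W B7 -> L1 miss wb->B4  d=D]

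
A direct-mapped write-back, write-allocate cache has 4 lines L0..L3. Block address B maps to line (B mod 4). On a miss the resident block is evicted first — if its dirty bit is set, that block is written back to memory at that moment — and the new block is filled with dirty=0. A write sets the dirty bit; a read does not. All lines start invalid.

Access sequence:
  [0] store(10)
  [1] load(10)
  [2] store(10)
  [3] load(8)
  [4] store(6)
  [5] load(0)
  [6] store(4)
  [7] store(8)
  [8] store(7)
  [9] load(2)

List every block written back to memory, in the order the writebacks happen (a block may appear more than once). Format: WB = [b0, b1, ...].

WB = [10, 4, 6]

0: W B10 -> L2 miss  d=D]
1: R B10 -> L2 hit  d=D]
2: W B10 -> L2 hit  d=D]
3: R B8 -> L0 miss  d=-]
4: W B6 -> L2 miss wb->B10  d=D]
5: R B0 -> L0 miss  d=-]
6: W B4 -> L0 miss  d=D]
7: W B8 -> L0 miss wb->B4  d=D]
8: W B7 -> L3 miss  d=D]
9: R B2 -> L2 miss wb->B6  d=-]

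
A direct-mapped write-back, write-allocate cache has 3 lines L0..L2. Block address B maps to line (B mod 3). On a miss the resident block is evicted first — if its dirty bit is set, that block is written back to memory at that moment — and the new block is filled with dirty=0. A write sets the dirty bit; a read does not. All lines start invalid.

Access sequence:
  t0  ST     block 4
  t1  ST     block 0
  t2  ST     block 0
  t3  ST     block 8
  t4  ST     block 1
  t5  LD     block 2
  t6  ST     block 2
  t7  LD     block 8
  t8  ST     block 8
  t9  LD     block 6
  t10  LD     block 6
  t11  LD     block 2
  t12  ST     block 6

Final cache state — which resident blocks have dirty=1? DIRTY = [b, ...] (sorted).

0: W B4 → L1 miss [D]
1: W B0 → L0 miss [D]
2: W B0 → L0 hit [D]
3: W B8 → L2 miss [D]
4: W B1 → L1 miss wb→B4 [D]
5: R B2 → L2 miss wb→B8 [-]
6: W B2 → L2 hit [D]
7: R B8 → L2 miss wb→B2 [-]
8: W B8 → L2 hit [D]
9: R B6 → L0 miss wb→B0 [-]
10: R B6 → L0 hit [-]
11: R B2 → L2 miss wb→B8 [-]
12: W B6 → L0 hit [D]

DIRTY = [1, 6]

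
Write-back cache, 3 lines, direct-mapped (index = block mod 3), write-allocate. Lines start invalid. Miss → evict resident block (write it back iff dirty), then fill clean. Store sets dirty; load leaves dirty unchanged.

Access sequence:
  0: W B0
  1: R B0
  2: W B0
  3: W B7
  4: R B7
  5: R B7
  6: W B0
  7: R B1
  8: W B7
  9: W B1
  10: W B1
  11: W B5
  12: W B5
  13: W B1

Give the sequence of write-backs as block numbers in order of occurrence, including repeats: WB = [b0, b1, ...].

WB = [7, 7]

0: W B0 → L0 miss [D]
1: R B0 → L0 hit [D]
2: W B0 → L0 hit [D]
3: W B7 → L1 miss [D]
4: R B7 → L1 hit [D]
5: R B7 → L1 hit [D]
6: W B0 → L0 hit [D]
7: R B1 → L1 miss wb→B7 [-]
8: W B7 → L1 miss [D]
9: W B1 → L1 miss wb→B7 [D]
10: W B1 → L1 hit [D]
11: W B5 → L2 miss [D]
12: W B5 → L2 hit [D]
13: W B1 → L1 hit [D]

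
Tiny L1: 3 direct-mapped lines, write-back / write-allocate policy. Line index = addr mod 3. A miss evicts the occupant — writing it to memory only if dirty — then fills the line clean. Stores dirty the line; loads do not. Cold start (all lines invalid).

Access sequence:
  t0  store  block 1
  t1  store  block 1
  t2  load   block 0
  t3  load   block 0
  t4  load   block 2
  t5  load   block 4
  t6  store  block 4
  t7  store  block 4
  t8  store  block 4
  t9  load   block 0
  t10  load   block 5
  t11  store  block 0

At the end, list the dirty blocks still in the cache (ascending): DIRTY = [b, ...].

  0 | W B1 → L1 miss [D]
  1 | W B1 → L1 hit [D]
  2 | R B0 → L0 miss [-]
  3 | R B0 → L0 hit [-]
  4 | R B2 → L2 miss [-]
  5 | R B4 → L1 miss wb→B1 [-]
  6 | W B4 → L1 hit [D]
  7 | W B4 → L1 hit [D]
  8 | W B4 → L1 hit [D]
  9 | R B0 → L0 hit [-]
  10 | R B5 → L2 miss [-]
  11 | W B0 → L0 hit [D]

DIRTY = [0, 4]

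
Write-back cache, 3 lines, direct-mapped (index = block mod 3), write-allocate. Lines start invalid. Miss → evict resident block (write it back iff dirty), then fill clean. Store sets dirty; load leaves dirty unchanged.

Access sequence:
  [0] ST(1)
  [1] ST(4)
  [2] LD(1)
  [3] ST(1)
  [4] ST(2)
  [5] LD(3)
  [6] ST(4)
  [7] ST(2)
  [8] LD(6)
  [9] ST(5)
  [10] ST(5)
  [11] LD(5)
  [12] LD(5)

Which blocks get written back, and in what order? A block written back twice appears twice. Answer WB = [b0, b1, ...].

0: W B1 → L1 miss [D]
1: W B4 → L1 miss wb→B1 [D]
2: R B1 → L1 miss wb→B4 [-]
3: W B1 → L1 hit [D]
4: W B2 → L2 miss [D]
5: R B3 → L0 miss [-]
6: W B4 → L1 miss wb→B1 [D]
7: W B2 → L2 hit [D]
8: R B6 → L0 miss [-]
9: W B5 → L2 miss wb→B2 [D]
10: W B5 → L2 hit [D]
11: R B5 → L2 hit [D]
12: R B5 → L2 hit [D]

WB = [1, 4, 1, 2]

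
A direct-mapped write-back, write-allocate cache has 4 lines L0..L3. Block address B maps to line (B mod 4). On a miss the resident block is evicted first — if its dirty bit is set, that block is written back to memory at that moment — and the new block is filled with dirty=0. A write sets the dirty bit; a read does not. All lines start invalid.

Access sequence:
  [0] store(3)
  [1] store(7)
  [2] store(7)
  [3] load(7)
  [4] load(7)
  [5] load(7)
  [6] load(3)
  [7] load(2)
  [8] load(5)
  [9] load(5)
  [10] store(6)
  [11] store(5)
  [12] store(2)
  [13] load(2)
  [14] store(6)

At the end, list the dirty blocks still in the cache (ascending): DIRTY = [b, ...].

  0 | W B3 → L3 miss [D]
  1 | W B7 → L3 miss wb→B3 [D]
  2 | W B7 → L3 hit [D]
  3 | R B7 → L3 hit [D]
  4 | R B7 → L3 hit [D]
  5 | R B7 → L3 hit [D]
  6 | R B3 → L3 miss wb→B7 [-]
  7 | R B2 → L2 miss [-]
  8 | R B5 → L1 miss [-]
  9 | R B5 → L1 hit [-]
  10 | W B6 → L2 miss [D]
  11 | W B5 → L1 hit [D]
  12 | W B2 → L2 miss wb→B6 [D]
  13 | R B2 → L2 hit [D]
  14 | W B6 → L2 miss wb→B2 [D]

DIRTY = [5, 6]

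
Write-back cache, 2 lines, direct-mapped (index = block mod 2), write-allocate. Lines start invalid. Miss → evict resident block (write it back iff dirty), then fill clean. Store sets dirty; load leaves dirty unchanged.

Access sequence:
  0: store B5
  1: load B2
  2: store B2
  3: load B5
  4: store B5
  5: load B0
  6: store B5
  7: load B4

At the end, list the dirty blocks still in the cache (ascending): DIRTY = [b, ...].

0: W B5 → L1 miss [D]
1: R B2 → L0 miss [-]
2: W B2 → L0 hit [D]
3: R B5 → L1 hit [D]
4: W B5 → L1 hit [D]
5: R B0 → L0 miss wb→B2 [-]
6: W B5 → L1 hit [D]
7: R B4 → L0 miss [-]

DIRTY = [5]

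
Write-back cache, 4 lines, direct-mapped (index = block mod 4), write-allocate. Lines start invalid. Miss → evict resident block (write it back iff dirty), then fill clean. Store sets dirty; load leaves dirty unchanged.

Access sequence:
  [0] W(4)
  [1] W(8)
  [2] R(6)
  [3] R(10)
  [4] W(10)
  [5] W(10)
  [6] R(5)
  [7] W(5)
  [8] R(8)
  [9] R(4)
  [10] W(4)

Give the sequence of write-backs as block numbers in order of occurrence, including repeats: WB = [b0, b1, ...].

WB = [4, 8]

  0 | W B4 → L0 miss [D]
  1 | W B8 → L0 miss wb→B4 [D]
  2 | R B6 → L2 miss [-]
  3 | R B10 → L2 miss [-]
  4 | W B10 → L2 hit [D]
  5 | W B10 → L2 hit [D]
  6 | R B5 → L1 miss [-]
  7 | W B5 → L1 hit [D]
  8 | R B8 → L0 hit [D]
  9 | R B4 → L0 miss wb→B8 [-]
  10 | W B4 → L0 hit [D]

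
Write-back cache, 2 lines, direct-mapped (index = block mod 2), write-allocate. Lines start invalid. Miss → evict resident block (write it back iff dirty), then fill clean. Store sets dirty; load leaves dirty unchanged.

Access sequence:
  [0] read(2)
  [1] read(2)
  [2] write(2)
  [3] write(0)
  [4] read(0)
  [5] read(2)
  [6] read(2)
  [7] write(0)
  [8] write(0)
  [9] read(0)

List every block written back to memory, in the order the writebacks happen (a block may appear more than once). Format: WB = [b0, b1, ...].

WB = [2, 0]

  0 | R B2 → L0 miss [-]
  1 | R B2 → L0 hit [-]
  2 | W B2 → L0 hit [D]
  3 | W B0 → L0 miss wb→B2 [D]
  4 | R B0 → L0 hit [D]
  5 | R B2 → L0 miss wb→B0 [-]
  6 | R B2 → L0 hit [-]
  7 | W B0 → L0 miss [D]
  8 | W B0 → L0 hit [D]
  9 | R B0 → L0 hit [D]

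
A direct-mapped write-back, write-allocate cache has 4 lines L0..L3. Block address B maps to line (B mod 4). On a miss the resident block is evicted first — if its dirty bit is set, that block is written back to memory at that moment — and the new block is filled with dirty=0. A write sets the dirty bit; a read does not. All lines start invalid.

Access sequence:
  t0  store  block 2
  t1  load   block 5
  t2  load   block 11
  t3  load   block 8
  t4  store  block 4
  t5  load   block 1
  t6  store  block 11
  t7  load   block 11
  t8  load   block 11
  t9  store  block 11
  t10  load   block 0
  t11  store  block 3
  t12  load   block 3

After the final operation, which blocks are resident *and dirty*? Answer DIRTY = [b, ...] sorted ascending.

DIRTY = [2, 3]

0: W B2 → L2 miss [D]
1: R B5 → L1 miss [-]
2: R B11 → L3 miss [-]
3: R B8 → L0 miss [-]
4: W B4 → L0 miss [D]
5: R B1 → L1 miss [-]
6: W B11 → L3 hit [D]
7: R B11 → L3 hit [D]
8: R B11 → L3 hit [D]
9: W B11 → L3 hit [D]
10: R B0 → L0 miss wb→B4 [-]
11: W B3 → L3 miss wb→B11 [D]
12: R B3 → L3 hit [D]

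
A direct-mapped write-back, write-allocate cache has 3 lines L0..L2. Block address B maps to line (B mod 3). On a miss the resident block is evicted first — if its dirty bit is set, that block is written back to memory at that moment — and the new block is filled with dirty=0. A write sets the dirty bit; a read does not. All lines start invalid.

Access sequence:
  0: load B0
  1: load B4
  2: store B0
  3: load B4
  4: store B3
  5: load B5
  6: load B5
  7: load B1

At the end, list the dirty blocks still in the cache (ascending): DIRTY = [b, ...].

  0 | R B0 → L0 miss [-]
  1 | R B4 → L1 miss [-]
  2 | W B0 → L0 hit [D]
  3 | R B4 → L1 hit [-]
  4 | W B3 → L0 miss wb→B0 [D]
  5 | R B5 → L2 miss [-]
  6 | R B5 → L2 hit [-]
  7 | R B1 → L1 miss [-]

DIRTY = [3]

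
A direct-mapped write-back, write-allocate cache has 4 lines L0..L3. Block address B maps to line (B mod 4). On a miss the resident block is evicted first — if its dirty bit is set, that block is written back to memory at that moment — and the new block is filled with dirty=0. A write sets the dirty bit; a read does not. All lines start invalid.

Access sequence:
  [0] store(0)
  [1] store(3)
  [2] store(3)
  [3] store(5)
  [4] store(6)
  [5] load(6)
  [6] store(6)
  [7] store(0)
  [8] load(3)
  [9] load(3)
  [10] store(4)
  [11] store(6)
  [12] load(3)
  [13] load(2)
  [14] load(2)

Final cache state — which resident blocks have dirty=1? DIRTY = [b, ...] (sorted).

0: W B0 -> L0 miss  d=D]
1: W B3 -> L3 miss  d=D]
2: W B3 -> L3 hit  d=D]
3: W B5 -> L1 miss  d=D]
4: W B6 -> L2 miss  d=D]
5: R B6 -> L2 hit  d=D]
6: W B6 -> L2 hit  d=D]
7: W B0 -> L0 hit  d=D]
8: R B3 -> L3 hit  d=D]
9: R B3 -> L3 hit  d=D]
10: W B4 -> L0 miss wb->B0  d=D]
11: W B6 -> L2 hit  d=D]
12: R B3 -> L3 hit  d=D]
13: R B2 -> L2 miss wb->B6  d=-]
14: R B2 -> L2 hit  d=-]

DIRTY = [3, 4, 5]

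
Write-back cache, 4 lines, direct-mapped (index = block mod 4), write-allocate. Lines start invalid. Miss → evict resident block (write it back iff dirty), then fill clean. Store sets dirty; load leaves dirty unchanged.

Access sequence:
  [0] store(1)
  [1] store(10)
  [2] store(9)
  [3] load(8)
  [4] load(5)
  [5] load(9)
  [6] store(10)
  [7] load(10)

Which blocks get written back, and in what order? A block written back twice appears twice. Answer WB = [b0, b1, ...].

  0 | W B1 → L1 miss [D]
  1 | W B10 → L2 miss [D]
  2 | W B9 → L1 miss wb→B1 [D]
  3 | R B8 → L0 miss [-]
  4 | R B5 → L1 miss wb→B9 [-]
  5 | R B9 → L1 miss [-]
  6 | W B10 → L2 hit [D]
  7 | R B10 → L2 hit [D]

WB = [1, 9]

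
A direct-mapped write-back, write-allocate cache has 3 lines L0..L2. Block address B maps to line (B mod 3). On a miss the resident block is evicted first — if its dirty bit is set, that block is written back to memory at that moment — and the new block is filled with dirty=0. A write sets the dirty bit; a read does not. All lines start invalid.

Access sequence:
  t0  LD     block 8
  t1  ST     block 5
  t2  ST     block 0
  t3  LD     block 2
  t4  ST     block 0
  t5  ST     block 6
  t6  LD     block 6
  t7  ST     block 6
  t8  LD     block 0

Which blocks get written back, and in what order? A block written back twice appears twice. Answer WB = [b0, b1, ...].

WB = [5, 0, 6]

  0 | R B8 → L2 miss [-]
  1 | W B5 → L2 miss [D]
  2 | W B0 → L0 miss [D]
  3 | R B2 → L2 miss wb→B5 [-]
  4 | W B0 → L0 hit [D]
  5 | W B6 → L0 miss wb→B0 [D]
  6 | R B6 → L0 hit [D]
  7 | W B6 → L0 hit [D]
  8 | R B0 → L0 miss wb→B6 [-]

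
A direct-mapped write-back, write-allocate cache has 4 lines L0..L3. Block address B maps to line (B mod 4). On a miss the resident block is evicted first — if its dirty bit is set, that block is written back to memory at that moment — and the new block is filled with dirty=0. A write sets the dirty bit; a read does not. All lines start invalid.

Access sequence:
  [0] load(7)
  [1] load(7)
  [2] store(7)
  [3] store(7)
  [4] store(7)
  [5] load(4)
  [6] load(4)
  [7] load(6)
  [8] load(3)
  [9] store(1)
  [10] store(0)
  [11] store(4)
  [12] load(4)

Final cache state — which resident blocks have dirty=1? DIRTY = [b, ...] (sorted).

  0 | R B7 → L3 miss [-]
  1 | R B7 → L3 hit [-]
  2 | W B7 → L3 hit [D]
  3 | W B7 → L3 hit [D]
  4 | W B7 → L3 hit [D]
  5 | R B4 → L0 miss [-]
  6 | R B4 → L0 hit [-]
  7 | R B6 → L2 miss [-]
  8 | R B3 → L3 miss wb→B7 [-]
  9 | W B1 → L1 miss [D]
  10 | W B0 → L0 miss [D]
  11 | W B4 → L0 miss wb→B0 [D]
  12 | R B4 → L0 hit [D]

DIRTY = [1, 4]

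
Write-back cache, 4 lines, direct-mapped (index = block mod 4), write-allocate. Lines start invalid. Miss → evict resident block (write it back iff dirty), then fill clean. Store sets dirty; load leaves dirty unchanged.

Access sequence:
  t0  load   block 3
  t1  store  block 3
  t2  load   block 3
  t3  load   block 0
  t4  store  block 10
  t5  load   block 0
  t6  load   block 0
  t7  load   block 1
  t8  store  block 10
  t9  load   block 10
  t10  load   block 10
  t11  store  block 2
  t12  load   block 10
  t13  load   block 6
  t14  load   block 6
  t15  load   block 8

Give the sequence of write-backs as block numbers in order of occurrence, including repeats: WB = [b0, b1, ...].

WB = [10, 2]

0: R B3 -> L3 miss  d=-]
1: W B3 -> L3 hit  d=D]
2: R B3 -> L3 hit  d=D]
3: R B0 -> L0 miss  d=-]
4: W B10 -> L2 miss  d=D]
5: R B0 -> L0 hit  d=-]
6: R B0 -> L0 hit  d=-]
7: R B1 -> L1 miss  d=-]
8: W B10 -> L2 hit  d=D]
9: R B10 -> L2 hit  d=D]
10: R B10 -> L2 hit  d=D]
11: W B2 -> L2 miss wb->B10  d=D]
12: R B10 -> L2 miss wb->B2  d=-]
13: R B6 -> L2 miss  d=-]
14: R B6 -> L2 hit  d=-]
15: R B8 -> L0 miss  d=-]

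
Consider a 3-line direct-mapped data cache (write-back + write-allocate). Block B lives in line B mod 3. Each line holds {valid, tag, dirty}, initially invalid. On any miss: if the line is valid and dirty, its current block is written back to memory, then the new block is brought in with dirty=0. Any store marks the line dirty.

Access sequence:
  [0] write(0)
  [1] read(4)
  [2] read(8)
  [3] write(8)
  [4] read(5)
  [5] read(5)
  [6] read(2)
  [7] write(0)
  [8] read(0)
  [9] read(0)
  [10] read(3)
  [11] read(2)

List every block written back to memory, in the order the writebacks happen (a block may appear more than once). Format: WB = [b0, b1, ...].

0: W B0 → L0 miss [D]
1: R B4 → L1 miss [-]
2: R B8 → L2 miss [-]
3: W B8 → L2 hit [D]
4: R B5 → L2 miss wb→B8 [-]
5: R B5 → L2 hit [-]
6: R B2 → L2 miss [-]
7: W B0 → L0 hit [D]
8: R B0 → L0 hit [D]
9: R B0 → L0 hit [D]
10: R B3 → L0 miss wb→B0 [-]
11: R B2 → L2 hit [-]

WB = [8, 0]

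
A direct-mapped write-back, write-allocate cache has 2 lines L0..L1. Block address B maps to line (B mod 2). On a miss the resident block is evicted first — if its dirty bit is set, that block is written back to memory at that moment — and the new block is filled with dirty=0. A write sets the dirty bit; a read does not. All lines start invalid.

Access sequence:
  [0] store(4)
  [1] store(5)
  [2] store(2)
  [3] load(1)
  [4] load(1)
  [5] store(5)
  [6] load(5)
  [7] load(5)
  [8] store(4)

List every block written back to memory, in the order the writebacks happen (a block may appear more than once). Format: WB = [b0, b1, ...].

  0 | W B4 → L0 miss [D]
  1 | W B5 → L1 miss [D]
  2 | W B2 → L0 miss wb→B4 [D]
  3 | R B1 → L1 miss wb→B5 [-]
  4 | R B1 → L1 hit [-]
  5 | W B5 → L1 miss [D]
  6 | R B5 → L1 hit [D]
  7 | R B5 → L1 hit [D]
  8 | W B4 → L0 miss wb→B2 [D]

WB = [4, 5, 2]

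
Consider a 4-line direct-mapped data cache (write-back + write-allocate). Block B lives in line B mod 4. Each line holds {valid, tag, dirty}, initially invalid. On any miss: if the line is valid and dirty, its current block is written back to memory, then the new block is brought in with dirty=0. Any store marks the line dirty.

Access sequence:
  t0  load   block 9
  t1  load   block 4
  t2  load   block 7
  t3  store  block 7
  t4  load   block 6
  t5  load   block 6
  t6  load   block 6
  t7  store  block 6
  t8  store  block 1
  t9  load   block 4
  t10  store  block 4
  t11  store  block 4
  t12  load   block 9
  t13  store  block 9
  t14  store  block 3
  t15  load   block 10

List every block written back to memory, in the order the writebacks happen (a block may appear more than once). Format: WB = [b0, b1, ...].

WB = [1, 7, 6]

0: R B9 -> L1 miss  d=-]
1: R B4 -> L0 miss  d=-]
2: R B7 -> L3 miss  d=-]
3: W B7 -> L3 hit  d=D]
4: R B6 -> L2 miss  d=-]
5: R B6 -> L2 hit  d=-]
6: R B6 -> L2 hit  d=-]
7: W B6 -> L2 hit  d=D]
8: W B1 -> L1 miss  d=D]
9: R B4 -> L0 hit  d=-]
10: W B4 -> L0 hit  d=D]
11: W B4 -> L0 hit  d=D]
12: R B9 -> L1 miss wb->B1  d=-]
13: W B9 -> L1 hit  d=D]
14: W B3 -> L3 miss wb->B7  d=D]
15: R B10 -> L2 miss wb->B6  d=-]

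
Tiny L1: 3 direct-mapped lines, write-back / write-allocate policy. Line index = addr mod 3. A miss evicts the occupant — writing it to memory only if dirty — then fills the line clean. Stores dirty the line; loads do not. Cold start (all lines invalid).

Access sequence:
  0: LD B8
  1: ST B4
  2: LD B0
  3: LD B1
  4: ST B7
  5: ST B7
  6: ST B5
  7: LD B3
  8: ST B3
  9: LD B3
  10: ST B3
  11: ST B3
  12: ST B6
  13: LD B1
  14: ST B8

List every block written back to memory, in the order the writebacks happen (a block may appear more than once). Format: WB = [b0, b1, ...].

  0 | R B8 → L2 miss [-]
  1 | W B4 → L1 miss [D]
  2 | R B0 → L0 miss [-]
  3 | R B1 → L1 miss wb→B4 [-]
  4 | W B7 → L1 miss [D]
  5 | W B7 → L1 hit [D]
  6 | W B5 → L2 miss [D]
  7 | R B3 → L0 miss [-]
  8 | W B3 → L0 hit [D]
  9 | R B3 → L0 hit [D]
  10 | W B3 → L0 hit [D]
  11 | W B3 → L0 hit [D]
  12 | W B6 → L0 miss wb→B3 [D]
  13 | R B1 → L1 miss wb→B7 [-]
  14 | W B8 → L2 miss wb→B5 [D]

WB = [4, 3, 7, 5]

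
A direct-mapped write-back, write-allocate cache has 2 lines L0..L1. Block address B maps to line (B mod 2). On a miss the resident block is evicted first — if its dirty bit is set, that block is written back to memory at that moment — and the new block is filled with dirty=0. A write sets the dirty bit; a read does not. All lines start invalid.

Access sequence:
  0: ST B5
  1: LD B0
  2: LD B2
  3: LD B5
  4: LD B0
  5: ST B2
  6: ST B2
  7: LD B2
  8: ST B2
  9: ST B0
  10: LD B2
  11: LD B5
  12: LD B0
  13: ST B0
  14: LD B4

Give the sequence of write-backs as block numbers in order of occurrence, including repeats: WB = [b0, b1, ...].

  0 | W B5 → L1 miss [D]
  1 | R B0 → L0 miss [-]
  2 | R B2 → L0 miss [-]
  3 | R B5 → L1 hit [D]
  4 | R B0 → L0 miss [-]
  5 | W B2 → L0 miss [D]
  6 | W B2 → L0 hit [D]
  7 | R B2 → L0 hit [D]
  8 | W B2 → L0 hit [D]
  9 | W B0 → L0 miss wb→B2 [D]
  10 | R B2 → L0 miss wb→B0 [-]
  11 | R B5 → L1 hit [D]
  12 | R B0 → L0 miss [-]
  13 | W B0 → L0 hit [D]
  14 | R B4 → L0 miss wb→B0 [-]

WB = [2, 0, 0]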